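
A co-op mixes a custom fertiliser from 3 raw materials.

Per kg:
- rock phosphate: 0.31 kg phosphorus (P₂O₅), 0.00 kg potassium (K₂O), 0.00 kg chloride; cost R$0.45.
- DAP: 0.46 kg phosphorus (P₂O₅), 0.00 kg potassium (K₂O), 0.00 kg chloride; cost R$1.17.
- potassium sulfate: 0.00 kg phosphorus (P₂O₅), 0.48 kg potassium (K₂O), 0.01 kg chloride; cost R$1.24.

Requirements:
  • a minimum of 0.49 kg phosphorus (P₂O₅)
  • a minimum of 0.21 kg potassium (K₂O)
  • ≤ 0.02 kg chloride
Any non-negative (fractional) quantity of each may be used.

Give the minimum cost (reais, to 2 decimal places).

This is a linear program. Let x1 = kg of rock phosphate, x2 = kg of DAP, x3 = kg of potassium sulfate.
Minimise 0.45x1 + 1.17x2 + 1.24x3 subject to:
  0.31x1 + 0.46x2 ≥ 0.49   (phosphorus (P₂O₅))
  0.48x3 ≥ 0.21   (potassium (K₂O))
  0.01x3 ≤ 0.02   (chloride)
  x1, x2, x3 ≥ 0.
The optimal basis is {rock phosphate, potassium sulfate}; DAP drops out. There the phosphorus (P₂O₅) and potassium (K₂O) constraints are tight.
That vertex is x1 = 1.581, x3 = 0.4375.
Hence cost = 0.45·1.581 + 1.24·0.4375 = R$1.2540.

R$1.25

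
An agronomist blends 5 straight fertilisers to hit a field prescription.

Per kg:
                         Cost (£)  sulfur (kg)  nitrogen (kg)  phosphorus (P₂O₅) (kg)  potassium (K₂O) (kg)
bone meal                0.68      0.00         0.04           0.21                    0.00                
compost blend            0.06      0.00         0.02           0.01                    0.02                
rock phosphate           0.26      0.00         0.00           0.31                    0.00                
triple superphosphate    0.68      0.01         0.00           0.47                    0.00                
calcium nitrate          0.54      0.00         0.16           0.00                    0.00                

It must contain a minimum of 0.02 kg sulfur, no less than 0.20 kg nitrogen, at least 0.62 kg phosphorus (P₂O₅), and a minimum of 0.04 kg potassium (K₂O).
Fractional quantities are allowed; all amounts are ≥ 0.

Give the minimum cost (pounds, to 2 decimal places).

£1.96

This is a linear program. Let x1 = kg of bone meal, x2 = kg of compost blend, x3 = kg of rock phosphate, x4 = kg of triple superphosphate, x5 = kg of calcium nitrate.
Minimise 0.68x1 + 0.06x2 + 0.26x3 + 0.68x4 + 0.54x5 with:
  0.01x4 ≥ 0.02   (sulfur)
  0.04x1 + 0.02x2 + 0.16x5 ≥ 0.2   (nitrogen)
  0.21x1 + 0.01x2 + 0.31x3 + 0.47x4 ≥ 0.62   (phosphorus (P₂O₅))
  0.02x2 ≥ 0.04   (potassium (K₂O))
  x1, x2, x3, x4, x5 ≥ 0.
At the optimum only compost blend, triple superphosphate are positive (bone meal, rock phosphate, calcium nitrate = 0). Binding constraints: sulfur and nitrogen.
Solving gives x2 = 10, x4 = 2.
Hence cost = 0.06·10 + 0.68·2 = £1.9600.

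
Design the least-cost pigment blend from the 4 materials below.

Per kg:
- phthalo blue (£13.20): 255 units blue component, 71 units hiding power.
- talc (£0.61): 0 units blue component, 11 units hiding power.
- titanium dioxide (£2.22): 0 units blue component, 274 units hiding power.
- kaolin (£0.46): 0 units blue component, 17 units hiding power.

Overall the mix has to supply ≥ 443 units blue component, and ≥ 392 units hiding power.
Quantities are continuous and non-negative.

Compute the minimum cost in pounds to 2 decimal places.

This is a linear program. Let x1 = kg of phthalo blue, x2 = kg of talc, x3 = kg of titanium dioxide, x4 = kg of kaolin.
Minimise 13.2x1 + 0.61x2 + 2.22x3 + 0.46x4 s.t.:
  255x1 ≥ 443   (blue component)
  71x1 + 11x2 + 274x3 + 17x4 ≥ 392   (hiding power)
  x1, x2, x3, x4 ≥ 0.
The cheapest feasible vertex uses only phthalo blue, titanium dioxide; talc, kaolin are not used. There the blue component and hiding power constraints are tight.
Optimal quantities: phthalo blue = 1.737 kg, titanium dioxide = 0.9805 kg.
Total cost: 13.2·1.737 + 2.22·0.9805 = 25.1051.

£25.11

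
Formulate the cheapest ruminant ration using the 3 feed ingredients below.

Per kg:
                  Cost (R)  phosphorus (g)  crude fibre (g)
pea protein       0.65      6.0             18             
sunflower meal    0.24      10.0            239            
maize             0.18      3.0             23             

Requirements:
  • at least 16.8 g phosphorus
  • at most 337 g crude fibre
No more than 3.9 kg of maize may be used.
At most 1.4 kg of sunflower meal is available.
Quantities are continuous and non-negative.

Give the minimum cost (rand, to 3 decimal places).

R0.546

Let x1 = kg of pea protein, x2 = kg of sunflower meal, x3 = kg of maize.
Minimise 0.65x1 + 0.24x2 + 0.18x3 with:
  6x1 + 10x2 + 3x3 ≥ 16.8   (phosphorus)
  18x1 + 239x2 + 23x3 ≤ 337   (crude fibre)
  x3 ≤ 3.9
  x2 ≤ 1.4
  x1, x2, x3 ≥ 0.
At the optimum only sunflower meal, maize are positive (pea protein = 0). There the phosphorus and crude fibre constraints are tight.
That vertex is x2 = 1.283, x3 = 1.325.
Cost = 0.24·1.283 + 0.18·1.325 = 0.54642.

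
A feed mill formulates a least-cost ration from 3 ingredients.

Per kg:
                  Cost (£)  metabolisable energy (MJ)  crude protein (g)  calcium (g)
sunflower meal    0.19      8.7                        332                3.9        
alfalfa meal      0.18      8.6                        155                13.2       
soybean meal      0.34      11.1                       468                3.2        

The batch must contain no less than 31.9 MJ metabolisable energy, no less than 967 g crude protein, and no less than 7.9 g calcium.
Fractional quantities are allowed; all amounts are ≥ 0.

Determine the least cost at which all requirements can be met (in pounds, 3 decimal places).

Let x1 = kg of sunflower meal, x2 = kg of alfalfa meal, x3 = kg of soybean meal.
Minimise 0.19x1 + 0.18x2 + 0.34x3 s.t.:
  8.7x1 + 8.6x2 + 11.1x3 ≥ 31.9   (metabolisable energy)
  332x1 + 155x2 + 468x3 ≥ 967   (crude protein)
  3.9x1 + 13.2x2 + 3.2x3 ≥ 7.9   (calcium)
  x1, x2, x3 ≥ 0.
The minimum-cost mix takes nothing from soybean meal — only sunflower meal, alfalfa meal. There the metabolisable energy and crude protein constraints are tight.
That vertex is x1 = 2.238, x2 = 1.445.
Objective = 0.19·2.238 + 0.18·1.445 = 0.68532.

£0.685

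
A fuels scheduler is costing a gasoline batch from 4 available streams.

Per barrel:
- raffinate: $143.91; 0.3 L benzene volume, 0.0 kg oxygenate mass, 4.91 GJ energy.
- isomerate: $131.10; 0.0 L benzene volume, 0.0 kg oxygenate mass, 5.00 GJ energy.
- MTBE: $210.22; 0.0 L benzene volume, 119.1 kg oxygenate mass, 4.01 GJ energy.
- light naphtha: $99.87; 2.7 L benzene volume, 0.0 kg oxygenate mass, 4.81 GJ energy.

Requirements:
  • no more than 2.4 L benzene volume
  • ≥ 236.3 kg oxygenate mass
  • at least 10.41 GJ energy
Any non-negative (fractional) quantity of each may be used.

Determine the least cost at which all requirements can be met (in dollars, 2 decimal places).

Let x1 = barrels of raffinate, x2 = barrels of isomerate, x3 = barrels of MTBE, x4 = barrels of light naphtha.
Minimize 143.91x1 + 131.1x2 + 210.22x3 + 99.87x4 s.t.:
  0.3x1 + 2.7x4 ≤ 2.4   (benzene volume)
  119.1x3 ≥ 236.3   (oxygenate mass)
  4.91x1 + 5x2 + 4.01x3 + 4.81x4 ≥ 10.41   (energy)
  x1, x2, x3, x4 ≥ 0.
The minimum-cost mix takes nothing from raffinate, isomerate — only MTBE, light naphtha. The oxygenate mass and energy requirements are met with equality.
So MTBE = 1.98405 barrels, light naphtha = 0.510181 barrels.
Hence cost = 210.22·1.98405 + 99.87·0.510181 = $468.0388.

$468.04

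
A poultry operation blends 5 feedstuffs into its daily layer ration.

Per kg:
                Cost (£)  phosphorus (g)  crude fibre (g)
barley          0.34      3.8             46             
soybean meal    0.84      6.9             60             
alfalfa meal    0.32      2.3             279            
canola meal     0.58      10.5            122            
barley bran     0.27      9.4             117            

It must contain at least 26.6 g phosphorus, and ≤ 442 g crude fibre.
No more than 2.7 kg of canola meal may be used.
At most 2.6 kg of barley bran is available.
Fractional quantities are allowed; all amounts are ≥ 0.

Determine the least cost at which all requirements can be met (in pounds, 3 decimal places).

£0.821

Set it up as a linear program. Let x1 = kg of barley, x2 = kg of soybean meal, x3 = kg of alfalfa meal, x4 = kg of canola meal, x5 = kg of barley bran.
Minimize 0.34x1 + 0.84x2 + 0.32x3 + 0.58x4 + 0.27x5 subject to:
  3.8x1 + 6.9x2 + 2.3x3 + 10.5x4 + 9.4x5 ≥ 26.6   (phosphorus)
  46x1 + 60x2 + 279x3 + 122x4 + 117x5 ≤ 442   (crude fibre)
  x4 ≤ 2.7
  x5 ≤ 2.6
  x1, x2, x3, x4, x5 ≥ 0.
At the optimum only canola meal, barley bran are positive (barley, soybean meal, alfalfa meal = 0). Binding constraints: phosphorus and the barley bran cap.
Optimal quantities: canola meal = 0.2057 kg, barley bran = 2.6 kg.
Hence cost = 0.58·0.2057 + 0.27·2.6 = £0.82131.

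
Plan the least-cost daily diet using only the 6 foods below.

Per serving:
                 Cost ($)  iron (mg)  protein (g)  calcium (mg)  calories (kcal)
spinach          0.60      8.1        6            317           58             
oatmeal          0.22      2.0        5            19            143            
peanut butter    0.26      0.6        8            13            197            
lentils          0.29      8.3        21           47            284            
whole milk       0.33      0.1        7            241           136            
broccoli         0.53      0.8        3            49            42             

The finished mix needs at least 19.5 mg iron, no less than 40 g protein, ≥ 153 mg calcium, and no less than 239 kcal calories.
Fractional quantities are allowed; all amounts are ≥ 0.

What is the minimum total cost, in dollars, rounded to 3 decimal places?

Let x1 = servings of spinach, x2 = servings of oatmeal, x3 = servings of peanut butter, x4 = servings of lentils, x5 = servings of whole milk, x6 = servings of broccoli.
Minimise 0.6x1 + 0.22x2 + 0.26x3 + 0.29x4 + 0.33x5 + 0.53x6 s.t.:
  8.1x1 + 2x2 + 0.6x3 + 8.3x4 + 0.1x5 + 0.8x6 ≥ 19.5   (iron)
  6x1 + 5x2 + 8x3 + 21x4 + 7x5 + 3x6 ≥ 40   (protein)
  317x1 + 19x2 + 13x3 + 47x4 + 241x5 + 49x6 ≥ 153   (calcium)
  58x1 + 143x2 + 197x3 + 284x4 + 136x5 + 42x6 ≥ 239   (calories)
  x1, x2, x3, x4, x5, x6 ≥ 0.
The minimum-cost mix takes nothing from oatmeal, peanut butter, whole milk, broccoli — only spinach, lentils. Binding constraints: iron and calcium.
So spinach = 0.157 servings, lentils = 2.196 servings.
Cost = 0.6·0.157 + 0.29·2.196 = 0.73104.

$0.731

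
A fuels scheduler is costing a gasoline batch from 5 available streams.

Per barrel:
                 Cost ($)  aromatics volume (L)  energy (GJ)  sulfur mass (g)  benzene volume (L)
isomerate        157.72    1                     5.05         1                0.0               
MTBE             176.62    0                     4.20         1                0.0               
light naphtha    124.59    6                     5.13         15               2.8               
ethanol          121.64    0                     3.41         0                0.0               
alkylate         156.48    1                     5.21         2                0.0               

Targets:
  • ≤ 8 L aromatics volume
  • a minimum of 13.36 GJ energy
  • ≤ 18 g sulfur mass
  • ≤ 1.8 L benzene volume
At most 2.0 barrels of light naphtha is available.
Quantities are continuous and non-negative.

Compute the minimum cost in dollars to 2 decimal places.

$382.31

Treat it as an LP. Let x1 = barrels of isomerate, x2 = barrels of MTBE, x3 = barrels of light naphtha, x4 = barrels of ethanol, x5 = barrels of alkylate.
Minimise 157.72x1 + 176.62x2 + 124.59x3 + 121.64x4 + 156.48x5 subject to:
  1x1 + 6x3 + 1x5 ≤ 8   (aromatics volume)
  5.05x1 + 4.2x2 + 5.13x3 + 3.41x4 + 5.21x5 ≥ 13.36   (energy)
  1x1 + 1x2 + 15x3 + 2x5 ≤ 18   (sulfur mass)
  2.8x3 ≤ 1.8   (benzene volume)
  x3 ≤ 2
  x1, x2, x3, x4, x5 ≥ 0.
The optimal basis is {light naphtha, alkylate}; isomerate, MTBE, ethanol drop out. The energy and benzene volume requirements are met with equality.
Solving gives x3 = 0.6428571, x5 = 1.931313.
Hence cost = 124.59·0.6428571 + 156.48·1.931313 = $382.3054.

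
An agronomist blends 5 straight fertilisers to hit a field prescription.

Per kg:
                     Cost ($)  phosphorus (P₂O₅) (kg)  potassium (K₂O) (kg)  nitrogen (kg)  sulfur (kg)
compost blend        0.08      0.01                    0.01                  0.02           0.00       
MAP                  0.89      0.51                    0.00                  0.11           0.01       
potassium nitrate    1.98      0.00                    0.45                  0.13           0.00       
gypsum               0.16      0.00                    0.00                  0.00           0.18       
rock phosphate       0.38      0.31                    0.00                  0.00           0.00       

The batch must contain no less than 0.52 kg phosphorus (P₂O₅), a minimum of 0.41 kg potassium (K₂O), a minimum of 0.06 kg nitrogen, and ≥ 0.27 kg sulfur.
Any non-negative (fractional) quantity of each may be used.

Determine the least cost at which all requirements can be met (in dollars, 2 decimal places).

$2.68

Let x1 = kg of compost blend, x2 = kg of MAP, x3 = kg of potassium nitrate, x4 = kg of gypsum, x5 = kg of rock phosphate.
min 0.08x1 + 0.89x2 + 1.98x3 + 0.16x4 + 0.38x5 s.t.:
  0.01x1 + 0.51x2 + 0.31x5 ≥ 0.52   (phosphorus (P₂O₅))
  0.01x1 + 0.45x3 ≥ 0.41   (potassium (K₂O))
  0.02x1 + 0.11x2 + 0.13x3 ≥ 0.06   (nitrogen)
  0.01x2 + 0.18x4 ≥ 0.27   (sulfur)
  x1, x2, x3, x4, x5 ≥ 0.
At the optimum only potassium nitrate, gypsum, rock phosphate are positive (compost blend, MAP = 0). Binding constraints: phosphorus (P₂O₅), potassium (K₂O), sulfur.
That vertex is x3 = 0.9111, x4 = 1.5, x5 = 1.677.
Objective = 1.98·0.9111 + 0.16·1.5 + 0.38·1.677 = 2.6812.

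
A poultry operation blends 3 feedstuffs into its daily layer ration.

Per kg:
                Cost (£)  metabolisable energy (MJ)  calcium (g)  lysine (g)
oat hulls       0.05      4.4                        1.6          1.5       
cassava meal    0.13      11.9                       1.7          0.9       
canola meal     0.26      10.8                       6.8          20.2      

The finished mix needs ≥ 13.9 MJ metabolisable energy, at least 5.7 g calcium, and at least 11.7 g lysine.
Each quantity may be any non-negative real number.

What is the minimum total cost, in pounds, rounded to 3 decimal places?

£0.216

Treat it as an LP. Let x1 = kg of oat hulls, x2 = kg of cassava meal, x3 = kg of canola meal.
min 0.05x1 + 0.13x2 + 0.26x3 subject to:
  4.4x1 + 11.9x2 + 10.8x3 ≥ 13.9   (metabolisable energy)
  1.6x1 + 1.7x2 + 6.8x3 ≥ 5.7   (calcium)
  1.5x1 + 0.9x2 + 20.2x3 ≥ 11.7   (lysine)
  x1, x2, x3 ≥ 0.
The minimum-cost mix takes nothing from cassava meal — only oat hulls, canola meal. The metabolisable energy and lysine requirements are met with equality.
That vertex is x1 = 2.125, x3 = 0.4214.
Hence cost = 0.05·2.125 + 0.26·0.4214 = £0.21581.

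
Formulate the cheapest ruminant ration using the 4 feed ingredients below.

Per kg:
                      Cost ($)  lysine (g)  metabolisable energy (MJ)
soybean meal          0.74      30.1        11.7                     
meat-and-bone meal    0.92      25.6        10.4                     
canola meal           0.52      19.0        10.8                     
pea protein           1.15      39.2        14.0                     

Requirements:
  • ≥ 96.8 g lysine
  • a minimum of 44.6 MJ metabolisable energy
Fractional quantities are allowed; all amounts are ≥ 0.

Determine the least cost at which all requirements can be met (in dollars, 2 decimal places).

$2.49

This is a linear program. Let x1 = kg of soybean meal, x2 = kg of meat-and-bone meal, x3 = kg of canola meal, x4 = kg of pea protein.
Minimize 0.74x1 + 0.92x2 + 0.52x3 + 1.15x4 s.t.:
  30.1x1 + 25.6x2 + 19x3 + 39.2x4 ≥ 96.8   (lysine)
  11.7x1 + 10.4x2 + 10.8x3 + 14x4 ≥ 44.6   (metabolisable energy)
  x1, x2, x3, x4 ≥ 0.
The minimum-cost mix takes nothing from meat-and-bone meal, pea protein — only soybean meal, canola meal. The lysine and metabolisable energy requirements are met with equality.
Optimal quantities: soybean meal = 1.927 kg, canola meal = 2.042 kg.
Total cost: 0.74·1.927 + 0.52·2.042 = 2.4878.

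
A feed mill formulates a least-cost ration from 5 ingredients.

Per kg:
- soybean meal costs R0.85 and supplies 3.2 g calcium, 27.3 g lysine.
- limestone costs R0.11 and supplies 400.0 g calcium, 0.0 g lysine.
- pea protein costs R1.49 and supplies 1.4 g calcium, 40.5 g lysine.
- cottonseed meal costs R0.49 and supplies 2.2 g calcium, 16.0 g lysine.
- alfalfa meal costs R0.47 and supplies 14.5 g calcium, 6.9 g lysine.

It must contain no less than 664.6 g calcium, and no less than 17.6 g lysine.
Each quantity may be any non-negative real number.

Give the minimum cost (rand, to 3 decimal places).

R0.721

Let x1 = kg of soybean meal, x2 = kg of limestone, x3 = kg of pea protein, x4 = kg of cottonseed meal, x5 = kg of alfalfa meal.
min 0.85x1 + 0.11x2 + 1.49x3 + 0.49x4 + 0.47x5 s.t.:
  3.2x1 + 400x2 + 1.4x3 + 2.2x4 + 14.5x5 ≥ 664.6   (calcium)
  27.3x1 + 40.5x3 + 16x4 + 6.9x5 ≥ 17.6   (lysine)
  x1, x2, x3, x4, x5 ≥ 0.
The minimum-cost mix takes nothing from soybean meal, pea protein, alfalfa meal — only limestone, cottonseed meal. There the calcium and lysine constraints are tight.
Solving gives x2 = 1.655, x4 = 1.1.
Cost = 0.11·1.655 + 0.49·1.1 = 0.72105.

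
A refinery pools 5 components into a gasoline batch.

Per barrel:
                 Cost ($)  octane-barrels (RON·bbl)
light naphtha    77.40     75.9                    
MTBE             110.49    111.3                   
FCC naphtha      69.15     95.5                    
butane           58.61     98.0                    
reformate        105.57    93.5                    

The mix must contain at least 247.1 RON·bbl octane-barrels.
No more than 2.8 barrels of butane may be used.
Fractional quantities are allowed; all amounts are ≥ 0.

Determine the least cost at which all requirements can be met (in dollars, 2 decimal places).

$147.78

Set it up as a linear program. Let x1 = barrels of light naphtha, x2 = barrels of MTBE, x3 = barrels of FCC naphtha, x4 = barrels of butane, x5 = barrels of reformate.
min 77.4x1 + 110.49x2 + 69.15x3 + 58.61x4 + 105.57x5 with:
  75.9x1 + 111.3x2 + 95.5x3 + 98x4 + 93.5x5 ≥ 247.1   (octane-barrels)
  x4 ≤ 2.8
  x1, x2, x3, x4, x5 ≥ 0.
The minimum-cost mix takes nothing from light naphtha, MTBE, FCC naphtha, reformate — only butane. There the octane-barrels constraint is tight.
So butane = 2.5214 barrels.
Cost = 58.61·2.5214 = 147.7793.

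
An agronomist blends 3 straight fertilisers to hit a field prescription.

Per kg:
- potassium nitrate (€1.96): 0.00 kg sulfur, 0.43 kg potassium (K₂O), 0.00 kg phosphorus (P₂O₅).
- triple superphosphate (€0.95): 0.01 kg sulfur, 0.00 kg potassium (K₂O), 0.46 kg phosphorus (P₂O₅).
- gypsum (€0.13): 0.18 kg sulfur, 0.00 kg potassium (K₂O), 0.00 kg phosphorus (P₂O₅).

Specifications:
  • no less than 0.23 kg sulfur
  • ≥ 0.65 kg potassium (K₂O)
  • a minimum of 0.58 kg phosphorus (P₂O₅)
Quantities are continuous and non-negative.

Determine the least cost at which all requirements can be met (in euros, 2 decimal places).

Treat it as an LP. Let x1 = kg of potassium nitrate, x2 = kg of triple superphosphate, x3 = kg of gypsum.
Minimise 1.96x1 + 0.95x2 + 0.13x3 s.t.:
  0.01x2 + 0.18x3 ≥ 0.23   (sulfur)
  0.43x1 ≥ 0.65   (potassium (K₂O))
  0.46x2 ≥ 0.58   (phosphorus (P₂O₅))
  x1, x2, x3 ≥ 0.
The optimal mix uses every input. Binding constraints: sulfur, potassium (K₂O), phosphorus (P₂O₅).
Optimal quantities: potassium nitrate = 1.512 kg, triple superphosphate = 1.261 kg, gypsum = 1.208 kg.
Hence cost = 1.96·1.512 + 0.95·1.261 + 0.13·1.208 = €4.3185.

€4.32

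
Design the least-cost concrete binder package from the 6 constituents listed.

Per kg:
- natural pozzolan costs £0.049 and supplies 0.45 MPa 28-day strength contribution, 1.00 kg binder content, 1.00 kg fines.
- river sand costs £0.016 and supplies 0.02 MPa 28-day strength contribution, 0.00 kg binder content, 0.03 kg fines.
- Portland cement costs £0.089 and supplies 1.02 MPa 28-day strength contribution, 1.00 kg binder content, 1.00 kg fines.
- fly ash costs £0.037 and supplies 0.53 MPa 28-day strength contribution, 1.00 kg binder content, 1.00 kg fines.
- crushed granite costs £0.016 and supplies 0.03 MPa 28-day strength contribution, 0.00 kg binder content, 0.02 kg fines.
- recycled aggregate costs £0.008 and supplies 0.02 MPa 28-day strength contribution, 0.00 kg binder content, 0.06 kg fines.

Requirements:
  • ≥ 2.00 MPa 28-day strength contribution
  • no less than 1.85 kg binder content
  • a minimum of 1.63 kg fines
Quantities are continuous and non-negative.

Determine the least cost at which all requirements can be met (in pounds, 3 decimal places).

Set it up as a linear program. Let x1 = kg of natural pozzolan, x2 = kg of river sand, x3 = kg of Portland cement, x4 = kg of fly ash, x5 = kg of crushed granite, x6 = kg of recycled aggregate.
Minimize 0.049x1 + 0.016x2 + 0.089x3 + 0.037x4 + 0.016x5 + 0.008x6 s.t.:
  0.45x1 + 0.02x2 + 1.02x3 + 0.53x4 + 0.03x5 + 0.02x6 ≥ 2   (28-day strength contribution)
  1x1 + 1x3 + 1x4 ≥ 1.85   (binder content)
  1x1 + 0.03x2 + 1x3 + 1x4 + 0.02x5 + 0.06x6 ≥ 1.63   (fines)
  x1, x2, x3, x4, x5, x6 ≥ 0.
The minimum-cost mix takes nothing from natural pozzolan, river sand, Portland cement, crushed granite, recycled aggregate — only fly ash. There the 28-day strength contribution constraint is tight.
Solving gives x4 = 3.774.
Objective = 0.037·3.774 = 0.13964.

£0.140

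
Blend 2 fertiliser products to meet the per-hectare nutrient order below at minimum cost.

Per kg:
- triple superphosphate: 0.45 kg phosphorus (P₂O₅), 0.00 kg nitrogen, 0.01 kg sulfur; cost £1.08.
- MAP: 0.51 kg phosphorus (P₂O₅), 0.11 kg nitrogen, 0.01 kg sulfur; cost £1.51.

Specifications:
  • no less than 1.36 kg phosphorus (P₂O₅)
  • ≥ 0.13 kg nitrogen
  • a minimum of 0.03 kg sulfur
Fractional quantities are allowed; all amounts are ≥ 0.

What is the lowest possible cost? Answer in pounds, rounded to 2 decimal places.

£3.75

Let x1 = kg of triple superphosphate, x2 = kg of MAP.
Minimize 1.08x1 + 1.51x2 s.t.:
  0.45x1 + 0.51x2 ≥ 1.36   (phosphorus (P₂O₅))
  0.11x2 ≥ 0.13   (nitrogen)
  0.01x1 + 0.01x2 ≥ 0.03   (sulfur)
  x1, x2 ≥ 0.
Both inputs are positive at the optimum. There the nitrogen and sulfur constraints are tight.
So triple superphosphate = 1.818 kg, MAP = 1.182 kg.
Objective = 1.08·1.818 + 1.51·1.182 = 3.7483.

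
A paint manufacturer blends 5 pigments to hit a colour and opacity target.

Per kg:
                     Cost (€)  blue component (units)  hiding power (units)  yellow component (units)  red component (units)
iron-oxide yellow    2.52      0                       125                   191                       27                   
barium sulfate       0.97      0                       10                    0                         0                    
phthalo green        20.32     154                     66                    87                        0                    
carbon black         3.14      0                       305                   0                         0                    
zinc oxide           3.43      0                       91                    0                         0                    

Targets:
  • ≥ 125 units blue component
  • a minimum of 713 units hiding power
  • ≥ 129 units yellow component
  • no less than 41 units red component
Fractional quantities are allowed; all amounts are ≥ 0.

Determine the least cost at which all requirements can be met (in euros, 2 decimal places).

This is a linear program. Let x1 = kg of iron-oxide yellow, x2 = kg of barium sulfate, x3 = kg of phthalo green, x4 = kg of carbon black, x5 = kg of zinc oxide.
Minimize 2.52x1 + 0.97x2 + 20.32x3 + 3.14x4 + 3.43x5 s.t.:
  154x3 ≥ 125   (blue component)
  125x1 + 10x2 + 66x3 + 305x4 + 91x5 ≥ 713   (hiding power)
  191x1 + 87x3 ≥ 129   (yellow component)
  27x1 ≥ 41   (red component)
  x1, x2, x3, x4, x5 ≥ 0.
At the optimum only iron-oxide yellow, phthalo green, carbon black are positive (barium sulfate, zinc oxide = 0). Binding constraints: blue component, hiding power, red component.
That vertex is x1 = 1.5185, x3 = 0.81169, x4 = 1.5397.
Total cost: 2.52·1.5185 + 20.32·0.81169 + 3.14·1.5397 = 25.1548.

€25.15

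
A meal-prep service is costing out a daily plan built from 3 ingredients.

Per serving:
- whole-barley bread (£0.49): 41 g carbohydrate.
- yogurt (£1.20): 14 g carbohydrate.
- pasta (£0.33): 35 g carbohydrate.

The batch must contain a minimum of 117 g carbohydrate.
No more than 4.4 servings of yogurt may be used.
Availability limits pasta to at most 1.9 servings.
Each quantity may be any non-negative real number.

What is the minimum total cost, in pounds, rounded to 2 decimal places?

Let x1 = servings of whole-barley bread, x2 = servings of yogurt, x3 = servings of pasta.
Minimise 0.49x1 + 1.2x2 + 0.33x3 subject to:
  41x1 + 14x2 + 35x3 ≥ 117   (carbohydrate)
  x2 ≤ 4.4
  x3 ≤ 1.9
  x1, x2, x3 ≥ 0.
The minimum-cost mix takes nothing from yogurt — only whole-barley bread, pasta. There the carbohydrate and the pasta cap constraints are tight.
Solving gives x1 = 1.232, x3 = 1.9.
Total cost: 0.49·1.232 + 0.33·1.9 = 1.2307.

£1.23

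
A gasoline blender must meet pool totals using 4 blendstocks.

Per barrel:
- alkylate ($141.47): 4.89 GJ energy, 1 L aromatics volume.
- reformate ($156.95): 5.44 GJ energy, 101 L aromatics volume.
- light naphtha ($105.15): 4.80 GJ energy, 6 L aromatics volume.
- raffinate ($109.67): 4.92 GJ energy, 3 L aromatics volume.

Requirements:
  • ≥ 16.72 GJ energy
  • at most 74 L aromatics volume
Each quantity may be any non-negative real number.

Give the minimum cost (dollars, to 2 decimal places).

$366.27

Let x1 = barrels of alkylate, x2 = barrels of reformate, x3 = barrels of light naphtha, x4 = barrels of raffinate.
Minimise 141.47x1 + 156.95x2 + 105.15x3 + 109.67x4 s.t.:
  4.89x1 + 5.44x2 + 4.8x3 + 4.92x4 ≥ 16.72   (energy)
  1x1 + 101x2 + 6x3 + 3x4 ≤ 74   (aromatics volume)
  x1, x2, x3, x4 ≥ 0.
At the optimum only light naphtha is positive (alkylate, reformate, raffinate = 0). The energy requirement is met with equality.
So light naphtha = 3.4833 barrels.
Total cost: 105.15·3.4833 = 366.2690.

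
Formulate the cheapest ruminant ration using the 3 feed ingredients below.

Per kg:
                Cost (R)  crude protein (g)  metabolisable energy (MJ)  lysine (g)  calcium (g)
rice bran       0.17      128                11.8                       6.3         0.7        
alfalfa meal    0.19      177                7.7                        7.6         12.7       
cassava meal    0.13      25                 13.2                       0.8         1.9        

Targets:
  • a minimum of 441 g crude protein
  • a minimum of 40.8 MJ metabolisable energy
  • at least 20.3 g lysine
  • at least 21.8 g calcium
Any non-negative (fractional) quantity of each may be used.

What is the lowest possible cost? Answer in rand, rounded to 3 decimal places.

R0.641

Let x1 = kg of rice bran, x2 = kg of alfalfa meal, x3 = kg of cassava meal.
Minimise 0.17x1 + 0.19x2 + 0.13x3 with:
  128x1 + 177x2 + 25x3 ≥ 441   (crude protein)
  11.8x1 + 7.7x2 + 13.2x3 ≥ 40.8   (metabolisable energy)
  6.3x1 + 7.6x2 + 0.8x3 ≥ 20.3   (lysine)
  0.7x1 + 12.7x2 + 1.9x3 ≥ 21.8   (calcium)
  x1, x2, x3 ≥ 0.
The optimal mix uses every input. The metabolisable energy, lysine, calcium requirements are met with equality.
That vertex is x1 = 1.295, x2 = 1.486, x3 = 1.067.
Cost = 0.17·1.295 + 0.19·1.486 + 0.13·1.067 = 0.64120.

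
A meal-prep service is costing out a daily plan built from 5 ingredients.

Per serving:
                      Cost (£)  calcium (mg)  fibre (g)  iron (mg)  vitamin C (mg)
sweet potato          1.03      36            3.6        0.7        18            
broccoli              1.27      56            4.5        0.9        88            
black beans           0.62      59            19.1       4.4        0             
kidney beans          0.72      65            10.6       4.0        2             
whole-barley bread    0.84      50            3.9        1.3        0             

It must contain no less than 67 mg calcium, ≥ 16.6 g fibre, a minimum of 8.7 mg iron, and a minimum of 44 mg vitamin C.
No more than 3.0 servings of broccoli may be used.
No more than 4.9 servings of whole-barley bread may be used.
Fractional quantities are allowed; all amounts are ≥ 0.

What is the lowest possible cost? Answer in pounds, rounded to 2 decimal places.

Treat it as an LP. Let x1 = servings of sweet potato, x2 = servings of broccoli, x3 = servings of black beans, x4 = servings of kidney beans, x5 = servings of whole-barley bread.
min 1.03x1 + 1.27x2 + 0.62x3 + 0.72x4 + 0.84x5 subject to:
  36x1 + 56x2 + 59x3 + 65x4 + 50x5 ≥ 67   (calcium)
  3.6x1 + 4.5x2 + 19.1x3 + 10.6x4 + 3.9x5 ≥ 16.6   (fibre)
  0.7x1 + 0.9x2 + 4.4x3 + 4x4 + 1.3x5 ≥ 8.7   (iron)
  18x1 + 88x2 + 2x4 ≥ 44   (vitamin C)
  x2 ≤ 3
  x5 ≤ 4.9
  x1, x2, x3, x4, x5 ≥ 0.
The minimum-cost mix takes nothing from sweet potato, kidney beans, whole-barley bread — only broccoli, black beans. There the iron and vitamin C constraints are tight.
Solving gives x2 = 0.5, x3 = 1.875.
Cost = 1.27·0.5 + 0.62·1.875 = 1.7975.

£1.80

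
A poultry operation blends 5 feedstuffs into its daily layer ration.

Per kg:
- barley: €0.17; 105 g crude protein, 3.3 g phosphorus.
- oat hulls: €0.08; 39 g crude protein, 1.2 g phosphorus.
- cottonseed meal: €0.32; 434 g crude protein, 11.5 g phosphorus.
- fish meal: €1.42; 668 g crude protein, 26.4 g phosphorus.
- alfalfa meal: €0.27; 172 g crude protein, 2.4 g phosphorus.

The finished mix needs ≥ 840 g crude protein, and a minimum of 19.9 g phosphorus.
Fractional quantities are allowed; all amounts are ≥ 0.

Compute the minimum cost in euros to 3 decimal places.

€0.619

This is a linear program. Let x1 = kg of barley, x2 = kg of oat hulls, x3 = kg of cottonseed meal, x4 = kg of fish meal, x5 = kg of alfalfa meal.
min 0.17x1 + 0.08x2 + 0.32x3 + 1.42x4 + 0.27x5 subject to:
  105x1 + 39x2 + 434x3 + 668x4 + 172x5 ≥ 840   (crude protein)
  3.3x1 + 1.2x2 + 11.5x3 + 26.4x4 + 2.4x5 ≥ 19.9   (phosphorus)
  x1, x2, x3, x4, x5 ≥ 0.
The optimal basis is {cottonseed meal}; barley, oat hulls, fish meal, alfalfa meal drop out. Binding constraint: crude protein.
Solving gives x3 = 1.935.
Total cost: 0.32·1.935 = 0.61920.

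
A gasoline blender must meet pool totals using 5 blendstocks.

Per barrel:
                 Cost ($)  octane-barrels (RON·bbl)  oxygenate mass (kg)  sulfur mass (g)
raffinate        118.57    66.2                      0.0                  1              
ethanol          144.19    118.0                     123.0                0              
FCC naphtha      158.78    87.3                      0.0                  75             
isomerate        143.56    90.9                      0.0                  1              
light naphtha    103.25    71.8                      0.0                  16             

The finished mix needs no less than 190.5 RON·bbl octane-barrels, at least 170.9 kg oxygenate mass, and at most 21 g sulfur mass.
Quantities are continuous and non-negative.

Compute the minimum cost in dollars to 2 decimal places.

Let x1 = barrels of raffinate, x2 = barrels of ethanol, x3 = barrels of FCC naphtha, x4 = barrels of isomerate, x5 = barrels of light naphtha.
Minimize 118.57x1 + 144.19x2 + 158.78x3 + 143.56x4 + 103.25x5 subject to:
  66.2x1 + 118x2 + 87.3x3 + 90.9x4 + 71.8x5 ≥ 190.5   (octane-barrels)
  123x2 ≥ 170.9   (oxygenate mass)
  1x1 + 75x3 + 1x4 + 16x5 ≤ 21   (sulfur mass)
  x1, x2, x3, x4, x5 ≥ 0.
At the optimum only ethanol is positive (raffinate, FCC naphtha, isomerate, light naphtha = 0). The octane-barrels requirement is met with equality.
Solving gives x2 = 1.6144.
Total cost: 144.19·1.6144 = 232.7803.

$232.78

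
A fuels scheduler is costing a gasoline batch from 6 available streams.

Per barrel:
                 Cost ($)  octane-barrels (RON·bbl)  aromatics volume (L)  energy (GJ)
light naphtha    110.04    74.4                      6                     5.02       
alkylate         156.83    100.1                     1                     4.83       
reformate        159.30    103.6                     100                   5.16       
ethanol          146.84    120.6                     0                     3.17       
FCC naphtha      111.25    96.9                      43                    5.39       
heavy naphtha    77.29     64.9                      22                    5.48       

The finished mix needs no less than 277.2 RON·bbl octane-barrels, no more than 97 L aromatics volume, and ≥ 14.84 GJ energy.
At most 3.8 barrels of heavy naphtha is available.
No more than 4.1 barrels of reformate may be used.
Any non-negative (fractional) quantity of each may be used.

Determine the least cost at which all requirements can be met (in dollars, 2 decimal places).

$323.17

Treat it as an LP. Let x1 = barrels of light naphtha, x2 = barrels of alkylate, x3 = barrels of reformate, x4 = barrels of ethanol, x5 = barrels of FCC naphtha, x6 = barrels of heavy naphtha.
min 110.04x1 + 156.83x2 + 159.3x3 + 146.84x4 + 111.25x5 + 77.29x6 with:
  74.4x1 + 100.1x2 + 103.6x3 + 120.6x4 + 96.9x5 + 64.9x6 ≥ 277.2   (octane-barrels)
  6x1 + 1x2 + 100x3 + 43x5 + 22x6 ≤ 97   (aromatics volume)
  5.02x1 + 4.83x2 + 5.16x3 + 3.17x4 + 5.39x5 + 5.48x6 ≥ 14.84   (energy)
  x6 ≤ 3.8
  x3 ≤ 4.1
  x1, x2, x3, x4, x5, x6 ≥ 0.
The optimal basis is {ethanol, FCC naphtha, heavy naphtha}; light naphtha, alkylate, reformate drop out. The octane-barrels, aromatics volume, energy requirements are met with equality.
That vertex is x4 = 0.423525, x5 = 2.00424, x6 = 0.491708.
Objective = 146.84·0.423525 + 111.25·2.00424 + 77.29·0.491708 = 323.1662.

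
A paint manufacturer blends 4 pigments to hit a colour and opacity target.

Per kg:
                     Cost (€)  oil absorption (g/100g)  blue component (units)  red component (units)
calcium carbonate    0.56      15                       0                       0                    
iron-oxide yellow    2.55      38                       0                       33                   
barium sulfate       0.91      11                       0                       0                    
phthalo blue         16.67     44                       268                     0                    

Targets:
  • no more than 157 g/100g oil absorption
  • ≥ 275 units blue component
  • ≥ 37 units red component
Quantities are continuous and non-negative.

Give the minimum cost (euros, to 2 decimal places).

€19.96

This is a linear program. Let x1 = kg of calcium carbonate, x2 = kg of iron-oxide yellow, x3 = kg of barium sulfate, x4 = kg of phthalo blue.
min 0.56x1 + 2.55x2 + 0.91x3 + 16.67x4 with:
  15x1 + 38x2 + 11x3 + 44x4 ≤ 157   (oil absorption)
  268x4 ≥ 275   (blue component)
  33x2 ≥ 37   (red component)
  x1, x2, x3, x4 ≥ 0.
At the optimum only iron-oxide yellow, phthalo blue are positive (calcium carbonate, barium sulfate = 0). There the blue component and red component constraints are tight.
Solving gives x2 = 1.121, x4 = 1.026.
Cost = 2.55·1.121 + 16.67·1.026 = 19.9620.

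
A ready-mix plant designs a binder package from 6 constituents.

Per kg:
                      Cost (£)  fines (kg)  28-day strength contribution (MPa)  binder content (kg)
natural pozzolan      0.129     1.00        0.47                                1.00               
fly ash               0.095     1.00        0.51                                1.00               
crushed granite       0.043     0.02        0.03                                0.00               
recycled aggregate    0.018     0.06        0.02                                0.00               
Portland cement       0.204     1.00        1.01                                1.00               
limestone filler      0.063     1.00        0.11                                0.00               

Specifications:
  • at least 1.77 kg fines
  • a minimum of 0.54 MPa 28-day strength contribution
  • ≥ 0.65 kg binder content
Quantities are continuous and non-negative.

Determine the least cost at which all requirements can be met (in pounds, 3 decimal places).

£0.139

This is a linear program. Let x1 = kg of natural pozzolan, x2 = kg of fly ash, x3 = kg of crushed granite, x4 = kg of recycled aggregate, x5 = kg of Portland cement, x6 = kg of limestone filler.
Minimise 0.129x1 + 0.095x2 + 0.043x3 + 0.018x4 + 0.204x5 + 0.063x6 with:
  1x1 + 1x2 + 0.02x3 + 0.06x4 + 1x5 + 1x6 ≥ 1.77   (fines)
  0.47x1 + 0.51x2 + 0.03x3 + 0.02x4 + 1.01x5 + 0.11x6 ≥ 0.54   (28-day strength contribution)
  1x1 + 1x2 + 1x5 ≥ 0.65   (binder content)
  x1, x2, x3, x4, x5, x6 ≥ 0.
The optimal basis is {fly ash, limestone filler}; natural pozzolan, crushed granite, recycled aggregate, Portland cement drop out. Binding constraints: fines and 28-day strength contribution.
That vertex is x2 = 0.8633, x6 = 0.9067.
Hence cost = 0.095·0.8633 + 0.063·0.9067 = £0.13914.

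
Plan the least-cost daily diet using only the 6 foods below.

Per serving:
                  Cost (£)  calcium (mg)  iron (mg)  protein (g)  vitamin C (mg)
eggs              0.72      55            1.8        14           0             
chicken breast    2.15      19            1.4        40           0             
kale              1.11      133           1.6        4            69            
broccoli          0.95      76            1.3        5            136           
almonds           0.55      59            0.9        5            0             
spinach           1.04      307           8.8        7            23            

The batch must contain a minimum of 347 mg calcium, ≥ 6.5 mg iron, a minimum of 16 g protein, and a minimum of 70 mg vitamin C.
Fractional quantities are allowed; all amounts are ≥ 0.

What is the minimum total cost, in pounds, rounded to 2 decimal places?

£1.71

Treat it as an LP. Let x1 = servings of eggs, x2 = servings of chicken breast, x3 = servings of kale, x4 = servings of broccoli, x5 = servings of almonds, x6 = servings of spinach.
min 0.72x1 + 2.15x2 + 1.11x3 + 0.95x4 + 0.55x5 + 1.04x6 s.t.:
  55x1 + 19x2 + 133x3 + 76x4 + 59x5 + 307x6 ≥ 347   (calcium)
  1.8x1 + 1.4x2 + 1.6x3 + 1.3x4 + 0.9x5 + 8.8x6 ≥ 6.5   (iron)
  14x1 + 40x2 + 4x3 + 5x4 + 5x5 + 7x6 ≥ 16   (protein)
  69x3 + 136x4 + 23x6 ≥ 70   (vitamin C)
  x1, x2, x3, x4, x5, x6 ≥ 0.
The optimal basis is {eggs, broccoli, spinach}; chicken breast, kale, almonds drop out. There the calcium, protein, vitamin C constraints are tight.
Solving gives x1 = 0.5436, x4 = 0.3549, x6 = 0.9451.
Hence cost = 0.72·0.5436 + 0.95·0.3549 + 1.04·0.9451 = £1.7115.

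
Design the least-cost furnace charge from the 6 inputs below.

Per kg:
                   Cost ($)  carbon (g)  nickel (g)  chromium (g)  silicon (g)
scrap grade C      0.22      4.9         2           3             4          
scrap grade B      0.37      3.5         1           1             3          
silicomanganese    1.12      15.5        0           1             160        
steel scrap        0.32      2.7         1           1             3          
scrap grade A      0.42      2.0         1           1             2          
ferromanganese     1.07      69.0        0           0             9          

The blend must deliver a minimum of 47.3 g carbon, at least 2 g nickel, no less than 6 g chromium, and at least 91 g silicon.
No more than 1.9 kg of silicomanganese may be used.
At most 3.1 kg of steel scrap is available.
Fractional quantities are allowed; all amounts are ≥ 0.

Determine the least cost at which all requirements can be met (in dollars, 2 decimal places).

Let x1 = kg of scrap grade C, x2 = kg of scrap grade B, x3 = kg of silicomanganese, x4 = kg of steel scrap, x5 = kg of scrap grade A, x6 = kg of ferromanganese.
Minimise 0.22x1 + 0.37x2 + 1.12x3 + 0.32x4 + 0.42x5 + 1.07x6 subject to:
  4.9x1 + 3.5x2 + 15.5x3 + 2.7x4 + 2x5 + 69x6 ≥ 47.3   (carbon)
  2x1 + 1x2 + 1x4 + 1x5 ≥ 2   (nickel)
  3x1 + 1x2 + 1x3 + 1x4 + 1x5 ≥ 6   (chromium)
  4x1 + 3x2 + 160x3 + 3x4 + 2x5 + 9x6 ≥ 91   (silicon)
  x3 ≤ 1.9
  x4 ≤ 3.1
  x1, x2, x3, x4, x5, x6 ≥ 0.
The cheapest feasible vertex uses only scrap grade C, silicomanganese, ferromanganese; scrap grade B, steel scrap, scrap grade A are not used. The carbon, chromium, silicon requirements are met with equality.
Optimal quantities: scrap grade C = 1.834 kg, silicomanganese = 0.498 kg, ferromanganese = 0.4434 kg.
Hence cost = 0.22·1.834 + 1.12·0.498 + 1.07·0.4434 = $1.4357.

$1.44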